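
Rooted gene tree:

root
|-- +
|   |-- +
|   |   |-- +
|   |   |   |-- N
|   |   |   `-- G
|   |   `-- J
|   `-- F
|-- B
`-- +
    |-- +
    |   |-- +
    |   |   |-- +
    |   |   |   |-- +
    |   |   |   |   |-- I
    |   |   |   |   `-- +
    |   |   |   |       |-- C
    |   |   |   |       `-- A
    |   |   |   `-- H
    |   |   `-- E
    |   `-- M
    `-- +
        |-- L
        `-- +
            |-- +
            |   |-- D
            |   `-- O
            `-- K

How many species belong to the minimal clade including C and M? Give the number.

6

The MRCA of C and M is the node subtending ((((I,(C,A)),H),E),M).
That clade contains 6 terminal taxa: A, C, E, H, I, M.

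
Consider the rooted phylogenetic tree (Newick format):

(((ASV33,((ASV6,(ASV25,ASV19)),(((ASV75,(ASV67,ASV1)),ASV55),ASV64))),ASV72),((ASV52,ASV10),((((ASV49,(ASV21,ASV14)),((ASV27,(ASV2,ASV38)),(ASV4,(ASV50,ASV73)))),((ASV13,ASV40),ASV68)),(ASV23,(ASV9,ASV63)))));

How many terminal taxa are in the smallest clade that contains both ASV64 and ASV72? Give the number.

10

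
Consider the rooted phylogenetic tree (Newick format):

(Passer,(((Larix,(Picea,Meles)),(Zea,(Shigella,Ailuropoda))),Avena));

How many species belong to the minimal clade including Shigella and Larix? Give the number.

6

The MRCA of Shigella and Larix is the node subtending ((Larix,(Picea,Meles)),(Zea,(Shigella,Ailuropoda))).
That clade contains 6 terminal taxa: Ailuropoda, Larix, Meles, Picea, Shigella, Zea.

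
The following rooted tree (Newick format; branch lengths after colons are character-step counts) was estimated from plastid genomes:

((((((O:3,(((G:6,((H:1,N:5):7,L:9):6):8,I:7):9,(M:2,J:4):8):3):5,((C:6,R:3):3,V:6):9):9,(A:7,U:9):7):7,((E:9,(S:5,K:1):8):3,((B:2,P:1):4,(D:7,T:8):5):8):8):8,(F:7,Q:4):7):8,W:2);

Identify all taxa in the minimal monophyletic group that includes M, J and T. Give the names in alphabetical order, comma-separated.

A, B, C, D, E, G, H, I, J, K, L, M, N, O, P, R, S, T, U, V

Tracing M: it sits inside (M,J).
Tracing J: it sits inside (M,J).
Tracing T: it sits inside (D,T).
The smallest clade enclosing all 3 is ((((O,(((G,((H,N),L)),I),(M,J))),((C,R),V)),(A,U)),((E,(S,K)),((B,P),(D,T)))); the answer is its 20 terminal taxa in alphabetical order.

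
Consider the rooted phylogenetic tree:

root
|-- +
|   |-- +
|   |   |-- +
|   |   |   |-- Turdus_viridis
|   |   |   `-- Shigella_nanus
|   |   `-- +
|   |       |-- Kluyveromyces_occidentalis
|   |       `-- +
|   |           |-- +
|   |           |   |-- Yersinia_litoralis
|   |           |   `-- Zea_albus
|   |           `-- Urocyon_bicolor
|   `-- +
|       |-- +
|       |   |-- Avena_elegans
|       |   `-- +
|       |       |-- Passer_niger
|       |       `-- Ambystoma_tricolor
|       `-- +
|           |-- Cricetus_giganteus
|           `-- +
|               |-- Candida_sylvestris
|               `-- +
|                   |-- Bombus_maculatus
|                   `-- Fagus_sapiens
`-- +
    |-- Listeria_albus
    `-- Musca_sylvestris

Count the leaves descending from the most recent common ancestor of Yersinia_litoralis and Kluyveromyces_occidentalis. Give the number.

4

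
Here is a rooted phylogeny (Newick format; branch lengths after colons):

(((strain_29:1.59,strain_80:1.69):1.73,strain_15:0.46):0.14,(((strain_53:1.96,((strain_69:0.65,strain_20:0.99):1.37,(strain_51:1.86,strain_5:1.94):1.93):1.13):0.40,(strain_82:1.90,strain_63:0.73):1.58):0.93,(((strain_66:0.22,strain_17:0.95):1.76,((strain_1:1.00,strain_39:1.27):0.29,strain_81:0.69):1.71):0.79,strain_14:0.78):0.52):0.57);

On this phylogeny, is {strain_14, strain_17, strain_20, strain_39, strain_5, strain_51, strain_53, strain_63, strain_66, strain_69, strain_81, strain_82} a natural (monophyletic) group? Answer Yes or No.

No

The MRCA of the listed taxa subtends (((strain_53,((strain_69,strain_20),(strain_51,strain_5))),(strain_82,strain_63)),(((strain_66,strain_17),((strain_1,strain_39),strain_81)),strain_14)).
That clade also contains strain_1, which is not in the proposed group, so the group is not monophyletic.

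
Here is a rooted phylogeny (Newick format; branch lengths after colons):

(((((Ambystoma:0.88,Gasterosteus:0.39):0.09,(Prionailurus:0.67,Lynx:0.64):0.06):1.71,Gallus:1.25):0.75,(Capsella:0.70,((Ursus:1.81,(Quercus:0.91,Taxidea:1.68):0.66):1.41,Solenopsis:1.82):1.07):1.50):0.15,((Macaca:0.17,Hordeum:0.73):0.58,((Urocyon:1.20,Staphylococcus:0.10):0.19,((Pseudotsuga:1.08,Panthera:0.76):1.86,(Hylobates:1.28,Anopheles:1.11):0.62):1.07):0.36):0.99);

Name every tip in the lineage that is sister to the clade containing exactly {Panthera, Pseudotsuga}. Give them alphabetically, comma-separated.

Anopheles, Hylobates

The clade containing exactly {Panthera, Pseudotsuga} attaches to the tree at the node subtending ((Pseudotsuga,Panthera),(Hylobates,Anopheles)).
The other lineage descending from that same node — the sister group — is (Hylobates,Anopheles); its 2 tips in alphabetical order are the answer.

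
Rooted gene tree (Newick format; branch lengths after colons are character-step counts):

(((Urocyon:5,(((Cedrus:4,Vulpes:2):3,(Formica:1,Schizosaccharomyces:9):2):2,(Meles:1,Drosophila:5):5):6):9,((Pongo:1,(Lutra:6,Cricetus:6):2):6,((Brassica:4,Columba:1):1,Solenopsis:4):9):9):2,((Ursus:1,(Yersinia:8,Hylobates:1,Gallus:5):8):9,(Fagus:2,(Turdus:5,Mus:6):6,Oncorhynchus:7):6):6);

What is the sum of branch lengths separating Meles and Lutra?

44

The path runs Meles → … → MRCA → … → Lutra; the MRCA is the node subtending ((Urocyon,(((Cedrus,Vulpes),(Formica,Schizosaccharomyces)),(Meles,Drosophila))),((Pongo,(Lutra,Cricetus)),((Brassica,Columba),Solenopsis))).
Branch lengths along that path: 1 + 5 + 6 + 9 + 9 + 6 + 2 + 6 = 44.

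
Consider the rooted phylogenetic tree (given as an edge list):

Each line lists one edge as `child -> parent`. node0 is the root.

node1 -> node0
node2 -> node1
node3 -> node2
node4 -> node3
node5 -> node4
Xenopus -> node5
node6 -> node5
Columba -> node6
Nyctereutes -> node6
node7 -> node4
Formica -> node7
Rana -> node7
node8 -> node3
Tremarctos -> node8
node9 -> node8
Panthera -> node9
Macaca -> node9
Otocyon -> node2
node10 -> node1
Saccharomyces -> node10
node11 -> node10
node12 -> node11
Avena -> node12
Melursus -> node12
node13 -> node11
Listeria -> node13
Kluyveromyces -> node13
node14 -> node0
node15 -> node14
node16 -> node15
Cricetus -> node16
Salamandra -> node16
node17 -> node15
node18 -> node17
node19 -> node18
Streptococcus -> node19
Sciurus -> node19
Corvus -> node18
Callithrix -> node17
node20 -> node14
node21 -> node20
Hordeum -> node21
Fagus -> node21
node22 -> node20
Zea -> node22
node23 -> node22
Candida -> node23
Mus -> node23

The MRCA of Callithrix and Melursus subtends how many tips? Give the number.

The MRCA of Callithrix and Melursus is the root, so the clade is the entire tree.
That clade contains 25 terminal taxa: Avena, Callithrix, Candida, Columba, Corvus, Cricetus, Fagus, Formica, Hordeum, Kluyveromyces, Listeria, Macaca, Melursus, Mus, Nyctereutes, Otocyon, Panthera, Rana, Saccharomyces, Salamandra, Sciurus, Streptococcus, Tremarctos, Xenopus, Zea.

25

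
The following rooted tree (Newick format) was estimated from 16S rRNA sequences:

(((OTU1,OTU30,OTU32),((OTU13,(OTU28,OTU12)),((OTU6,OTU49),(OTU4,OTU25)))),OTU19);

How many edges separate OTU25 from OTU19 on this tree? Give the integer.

The MRCA of OTU25 and OTU19 is the root of the tree.
From OTU25 up to that node: 5 branches. From OTU19 up to the same node: 1 branch. Total: 5 + 1 = 6.

6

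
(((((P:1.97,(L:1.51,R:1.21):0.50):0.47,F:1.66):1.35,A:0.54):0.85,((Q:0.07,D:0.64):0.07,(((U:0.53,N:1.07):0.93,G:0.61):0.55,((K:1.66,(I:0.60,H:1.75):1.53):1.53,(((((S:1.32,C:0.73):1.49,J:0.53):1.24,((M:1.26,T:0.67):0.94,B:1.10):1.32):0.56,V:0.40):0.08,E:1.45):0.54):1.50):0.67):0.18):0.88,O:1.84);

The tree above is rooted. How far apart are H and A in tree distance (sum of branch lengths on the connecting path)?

The path runs H → … → MRCA → … → A; the MRCA is the node subtending ((((P,(L,R)),F),A),((Q,D),(((U,N),G),((K,(I,H)),(((((S,C),J),((M,T),B)),V),E))))).
Branch lengths along that path: 1.75 + 1.53 + 1.53 + 1.50 + 0.67 + 0.18 + 0.85 + 0.54 = 8.55.

8.55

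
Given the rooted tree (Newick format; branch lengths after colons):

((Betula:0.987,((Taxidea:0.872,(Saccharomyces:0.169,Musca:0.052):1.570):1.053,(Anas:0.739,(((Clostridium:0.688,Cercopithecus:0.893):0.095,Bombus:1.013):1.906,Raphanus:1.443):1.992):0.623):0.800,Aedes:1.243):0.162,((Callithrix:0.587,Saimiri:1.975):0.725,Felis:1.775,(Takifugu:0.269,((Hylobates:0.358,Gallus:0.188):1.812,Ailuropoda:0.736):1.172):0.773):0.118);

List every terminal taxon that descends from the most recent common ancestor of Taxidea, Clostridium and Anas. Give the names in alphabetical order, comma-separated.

Anas, Bombus, Cercopithecus, Clostridium, Musca, Raphanus, Saccharomyces, Taxidea

Tracing Taxidea: it sits inside (Taxidea,(Saccharomyces,Musca)).
Tracing Clostridium: it sits inside (Clostridium,Cercopithecus).
Tracing Anas: it sits inside (Anas,(((Clostridium,Cercopithecus),Bombus),Raphanus)).
The smallest clade enclosing all 3 is ((Taxidea,(Saccharomyces,Musca)),(Anas,(((Clostridium,Cercopithecus),Bombus),Raphanus))); the answer is its 8 terminal taxa in alphabetical order.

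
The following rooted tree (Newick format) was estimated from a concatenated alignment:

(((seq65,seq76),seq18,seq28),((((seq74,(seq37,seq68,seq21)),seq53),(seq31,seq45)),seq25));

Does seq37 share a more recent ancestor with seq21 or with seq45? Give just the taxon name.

The MRCA of seq37 and seq21 subtends (seq37,seq68,seq21) (3 taxa).
The MRCA of seq37 and seq45 subtends (((seq74,(seq37,seq68,seq21)),seq53),(seq31,seq45)) (7 taxa).
The first is nested inside the second, so seq37 shares a more recent common ancestor with seq21.

seq21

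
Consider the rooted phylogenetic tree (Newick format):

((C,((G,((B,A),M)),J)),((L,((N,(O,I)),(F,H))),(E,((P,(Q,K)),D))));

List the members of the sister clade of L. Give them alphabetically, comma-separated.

F, H, I, N, O

L attaches to the tree at the node subtending (L,((N,(O,I)),(F,H))).
The other lineage descending from that same node — the sister group — is ((N,(O,I)),(F,H)); its 5 tips in alphabetical order are the answer.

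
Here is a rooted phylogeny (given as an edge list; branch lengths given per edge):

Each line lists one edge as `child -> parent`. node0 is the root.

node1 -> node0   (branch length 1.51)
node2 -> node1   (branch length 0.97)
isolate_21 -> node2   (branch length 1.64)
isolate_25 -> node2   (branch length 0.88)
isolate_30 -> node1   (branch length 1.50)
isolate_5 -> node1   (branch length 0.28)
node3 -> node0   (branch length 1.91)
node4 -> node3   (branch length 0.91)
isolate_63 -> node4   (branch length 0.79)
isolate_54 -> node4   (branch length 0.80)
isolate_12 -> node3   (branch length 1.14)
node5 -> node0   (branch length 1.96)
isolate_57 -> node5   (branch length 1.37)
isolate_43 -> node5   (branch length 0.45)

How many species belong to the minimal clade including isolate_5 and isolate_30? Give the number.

4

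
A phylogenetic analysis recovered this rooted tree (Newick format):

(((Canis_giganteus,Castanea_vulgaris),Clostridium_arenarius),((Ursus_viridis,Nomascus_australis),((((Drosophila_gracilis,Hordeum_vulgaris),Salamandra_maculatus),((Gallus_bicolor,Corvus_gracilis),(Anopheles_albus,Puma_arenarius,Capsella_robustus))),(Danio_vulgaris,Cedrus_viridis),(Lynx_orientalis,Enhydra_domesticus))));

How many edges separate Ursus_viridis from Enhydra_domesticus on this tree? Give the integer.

5

The MRCA of Ursus_viridis and Enhydra_domesticus is the node subtending ((Ursus_viridis,Nomascus_australis),((((Drosophila_gracilis,Hordeum_vulgaris),Salamandra_maculatus),((Gallus_bicolor,Corvus_gracilis),(Anopheles_albus,Puma_arenarius,Capsella_robustus))),(Danio_vulgaris,Cedrus_viridis),(Lynx_orientalis,Enhydra_domesticus))).
From Ursus_viridis up to that node: 2 branches. From Enhydra_domesticus up to the same node: 3 branches. Total: 2 + 3 = 5.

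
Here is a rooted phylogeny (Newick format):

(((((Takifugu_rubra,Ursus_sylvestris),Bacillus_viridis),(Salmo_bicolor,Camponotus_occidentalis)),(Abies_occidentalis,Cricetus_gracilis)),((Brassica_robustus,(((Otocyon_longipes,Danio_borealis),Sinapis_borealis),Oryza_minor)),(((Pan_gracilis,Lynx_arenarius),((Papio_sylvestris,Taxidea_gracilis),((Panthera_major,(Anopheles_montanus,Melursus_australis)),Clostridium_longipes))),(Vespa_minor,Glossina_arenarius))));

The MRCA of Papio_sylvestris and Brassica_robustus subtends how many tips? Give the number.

The MRCA of Papio_sylvestris and Brassica_robustus is the node subtending ((Brassica_robustus,(((Otocyon_longipes,Danio_borealis),Sinapis_borealis),Oryza_minor)),(((Pan_gracilis,Lynx_arenarius),((Papio_sylvestris,Taxidea_gracilis),((Panthera_major,(Anopheles_montanus,Melursus_australis)),Clostridium_longipes))),(Vespa_minor,Glossina_arenarius))).
That clade contains 15 terminal taxa: Anopheles_montanus, Brassica_robustus, Clostridium_longipes, Danio_borealis, Glossina_arenarius, Lynx_arenarius, Melursus_australis, Oryza_minor, Otocyon_longipes, Pan_gracilis, Panthera_major, Papio_sylvestris, Sinapis_borealis, Taxidea_gracilis, Vespa_minor.

15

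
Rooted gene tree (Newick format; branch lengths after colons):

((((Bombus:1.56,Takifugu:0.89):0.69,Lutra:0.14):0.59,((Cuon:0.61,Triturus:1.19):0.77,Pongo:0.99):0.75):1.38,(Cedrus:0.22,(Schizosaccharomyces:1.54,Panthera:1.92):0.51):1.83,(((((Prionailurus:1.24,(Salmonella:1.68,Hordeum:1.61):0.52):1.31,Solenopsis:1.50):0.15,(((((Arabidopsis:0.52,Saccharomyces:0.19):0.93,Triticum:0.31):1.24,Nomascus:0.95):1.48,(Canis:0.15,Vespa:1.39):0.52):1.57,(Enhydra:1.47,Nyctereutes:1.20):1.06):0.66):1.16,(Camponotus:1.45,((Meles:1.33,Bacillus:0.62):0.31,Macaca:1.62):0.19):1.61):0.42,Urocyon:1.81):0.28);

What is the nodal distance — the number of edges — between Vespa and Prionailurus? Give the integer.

The MRCA of Vespa and Prionailurus is the node subtending (((Prionailurus,(Salmonella,Hordeum)),Solenopsis),(((((Arabidopsis,Saccharomyces),Triticum),Nomascus),(Canis,Vespa)),(Enhydra,Nyctereutes))).
From Vespa up to that node: 4 branches. From Prionailurus up to the same node: 3 branches. Total: 4 + 3 = 7.

7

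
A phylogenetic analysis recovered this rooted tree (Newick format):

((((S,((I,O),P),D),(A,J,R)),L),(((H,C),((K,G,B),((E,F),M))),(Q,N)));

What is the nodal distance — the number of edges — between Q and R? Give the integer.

7

The MRCA of Q and R is the root of the tree.
From Q up to that node: 3 branches. From R up to the same node: 4 branches. Total: 3 + 4 = 7.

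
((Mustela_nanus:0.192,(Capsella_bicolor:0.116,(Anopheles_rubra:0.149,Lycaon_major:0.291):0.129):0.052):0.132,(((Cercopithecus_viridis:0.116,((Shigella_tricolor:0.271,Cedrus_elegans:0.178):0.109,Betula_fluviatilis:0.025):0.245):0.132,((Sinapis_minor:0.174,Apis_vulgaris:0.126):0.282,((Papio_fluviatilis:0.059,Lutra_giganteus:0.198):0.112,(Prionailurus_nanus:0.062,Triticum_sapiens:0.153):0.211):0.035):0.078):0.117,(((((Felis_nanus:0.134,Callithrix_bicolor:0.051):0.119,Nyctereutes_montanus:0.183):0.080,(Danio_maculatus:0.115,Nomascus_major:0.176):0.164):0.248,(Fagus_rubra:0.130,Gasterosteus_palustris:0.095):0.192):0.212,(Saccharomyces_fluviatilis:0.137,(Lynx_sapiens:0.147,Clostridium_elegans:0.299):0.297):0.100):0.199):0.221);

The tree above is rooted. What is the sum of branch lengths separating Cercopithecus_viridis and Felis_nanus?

1.357

The path runs Cercopithecus_viridis → … → MRCA → … → Felis_nanus; the MRCA is the node subtending (((Cercopithecus_viridis,((Shigella_tricolor,Cedrus_elegans),Betula_fluviatilis)),((Sinapis_minor,Apis_vulgaris),((Papio_fluviatilis,Lutra_giganteus),(Prionailurus_nanus,Triticum_sapiens)))),(((((Felis_nanus,Callithrix_bicolor),Nyctereutes_montanus),(Danio_maculatus,Nomascus_major)),(Fagus_rubra,Gasterosteus_palustris)),(Saccharomyces_fluviatilis,(Lynx_sapiens,Clostridium_elegans)))).
Branch lengths along that path: 0.116 + 0.132 + 0.117 + 0.199 + 0.212 + 0.248 + 0.080 + 0.119 + 0.134 = 1.357.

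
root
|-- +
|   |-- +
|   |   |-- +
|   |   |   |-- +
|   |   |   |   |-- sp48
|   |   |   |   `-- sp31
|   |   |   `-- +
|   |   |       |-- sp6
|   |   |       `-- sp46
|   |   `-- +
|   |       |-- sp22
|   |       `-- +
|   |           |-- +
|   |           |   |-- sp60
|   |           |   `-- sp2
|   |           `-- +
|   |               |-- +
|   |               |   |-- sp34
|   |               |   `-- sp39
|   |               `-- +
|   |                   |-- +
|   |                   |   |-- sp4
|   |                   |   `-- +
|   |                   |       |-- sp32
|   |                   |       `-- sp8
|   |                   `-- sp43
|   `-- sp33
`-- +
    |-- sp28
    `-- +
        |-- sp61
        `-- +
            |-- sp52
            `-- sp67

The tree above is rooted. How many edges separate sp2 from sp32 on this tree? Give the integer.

The MRCA of sp2 and sp32 is the node subtending ((sp60,sp2),((sp34,sp39),((sp4,(sp32,sp8)),sp43))).
From sp2 up to that node: 2 branches. From sp32 up to the same node: 5 branches. Total: 2 + 5 = 7.

7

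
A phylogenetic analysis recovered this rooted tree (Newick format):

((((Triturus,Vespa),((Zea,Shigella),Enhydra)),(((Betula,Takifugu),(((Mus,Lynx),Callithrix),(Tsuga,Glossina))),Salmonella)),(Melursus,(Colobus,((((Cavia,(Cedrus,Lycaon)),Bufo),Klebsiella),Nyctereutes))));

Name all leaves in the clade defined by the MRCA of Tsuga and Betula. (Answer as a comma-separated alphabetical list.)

Betula, Callithrix, Glossina, Lynx, Mus, Takifugu, Tsuga

Tracing Tsuga: it sits inside (Tsuga,Glossina).
Tracing Betula: it sits inside (Betula,Takifugu).
The smallest clade enclosing both is ((Betula,Takifugu),(((Mus,Lynx),Callithrix),(Tsuga,Glossina))); the answer is its 7 terminal taxa in alphabetical order.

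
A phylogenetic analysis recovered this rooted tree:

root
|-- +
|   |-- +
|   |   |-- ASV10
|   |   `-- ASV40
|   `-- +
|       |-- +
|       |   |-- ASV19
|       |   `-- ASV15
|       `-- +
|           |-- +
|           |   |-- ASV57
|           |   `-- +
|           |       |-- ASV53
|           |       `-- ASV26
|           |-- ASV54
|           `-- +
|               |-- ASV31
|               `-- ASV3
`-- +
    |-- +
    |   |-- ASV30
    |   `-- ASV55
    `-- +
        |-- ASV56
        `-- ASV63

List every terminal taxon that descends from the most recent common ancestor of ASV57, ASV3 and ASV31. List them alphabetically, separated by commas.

ASV26, ASV3, ASV31, ASV53, ASV54, ASV57

Tracing ASV57: it sits inside (ASV57,(ASV53,ASV26)).
Tracing ASV3: it sits inside (ASV31,ASV3).
Tracing ASV31: it sits inside (ASV31,ASV3).
The smallest clade enclosing all 3 is ((ASV57,(ASV53,ASV26)),ASV54,(ASV31,ASV3)); the answer is its 6 terminal taxa in alphabetical order.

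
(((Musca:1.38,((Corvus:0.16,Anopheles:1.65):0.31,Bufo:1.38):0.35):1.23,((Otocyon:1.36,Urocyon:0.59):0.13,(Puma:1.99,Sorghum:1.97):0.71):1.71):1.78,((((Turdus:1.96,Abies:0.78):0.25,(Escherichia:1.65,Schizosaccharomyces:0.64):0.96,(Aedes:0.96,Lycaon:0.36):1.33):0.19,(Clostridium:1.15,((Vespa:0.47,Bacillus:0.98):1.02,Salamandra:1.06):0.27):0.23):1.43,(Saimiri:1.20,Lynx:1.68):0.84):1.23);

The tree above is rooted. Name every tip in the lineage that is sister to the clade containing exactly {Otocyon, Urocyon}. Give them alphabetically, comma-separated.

The clade containing exactly {Otocyon, Urocyon} attaches to the tree at the node subtending ((Otocyon,Urocyon),(Puma,Sorghum)).
The other lineage descending from that same node — the sister group — is (Puma,Sorghum); its 2 tips in alphabetical order are the answer.

Puma, Sorghum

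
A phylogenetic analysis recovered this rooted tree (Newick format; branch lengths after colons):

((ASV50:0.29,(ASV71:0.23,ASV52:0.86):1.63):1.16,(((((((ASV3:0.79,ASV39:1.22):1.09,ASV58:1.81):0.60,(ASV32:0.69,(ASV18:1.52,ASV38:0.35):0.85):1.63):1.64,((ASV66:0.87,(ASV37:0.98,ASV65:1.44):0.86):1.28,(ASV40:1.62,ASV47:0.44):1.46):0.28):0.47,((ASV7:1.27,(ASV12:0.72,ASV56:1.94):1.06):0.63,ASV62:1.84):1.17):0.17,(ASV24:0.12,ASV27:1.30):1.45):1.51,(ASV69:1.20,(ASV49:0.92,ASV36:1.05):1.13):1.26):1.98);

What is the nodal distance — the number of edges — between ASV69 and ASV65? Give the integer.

The MRCA of ASV69 and ASV65 is the node subtending (((((((ASV3,ASV39),ASV58),(ASV32,(ASV18,ASV38))),((ASV66,(ASV37,ASV65)),(ASV40,ASV47))),((ASV7,(ASV12,ASV56)),ASV62)),(ASV24,ASV27)),(ASV69,(ASV49,ASV36))).
From ASV69 up to that node: 2 branches. From ASV65 up to the same node: 7 branches. Total: 2 + 7 = 9.

9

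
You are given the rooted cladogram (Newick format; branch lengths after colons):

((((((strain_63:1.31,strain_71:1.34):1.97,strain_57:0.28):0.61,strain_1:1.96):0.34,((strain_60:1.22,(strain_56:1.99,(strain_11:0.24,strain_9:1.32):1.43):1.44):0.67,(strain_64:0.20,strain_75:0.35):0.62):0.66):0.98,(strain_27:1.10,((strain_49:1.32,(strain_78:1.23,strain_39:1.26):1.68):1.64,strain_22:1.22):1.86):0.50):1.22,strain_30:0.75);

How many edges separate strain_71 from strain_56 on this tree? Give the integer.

8

The MRCA of strain_71 and strain_56 is the node subtending ((((strain_63,strain_71),strain_57),strain_1),((strain_60,(strain_56,(strain_11,strain_9))),(strain_64,strain_75))).
From strain_71 up to that node: 4 branches. From strain_56 up to the same node: 4 branches. Total: 4 + 4 = 8.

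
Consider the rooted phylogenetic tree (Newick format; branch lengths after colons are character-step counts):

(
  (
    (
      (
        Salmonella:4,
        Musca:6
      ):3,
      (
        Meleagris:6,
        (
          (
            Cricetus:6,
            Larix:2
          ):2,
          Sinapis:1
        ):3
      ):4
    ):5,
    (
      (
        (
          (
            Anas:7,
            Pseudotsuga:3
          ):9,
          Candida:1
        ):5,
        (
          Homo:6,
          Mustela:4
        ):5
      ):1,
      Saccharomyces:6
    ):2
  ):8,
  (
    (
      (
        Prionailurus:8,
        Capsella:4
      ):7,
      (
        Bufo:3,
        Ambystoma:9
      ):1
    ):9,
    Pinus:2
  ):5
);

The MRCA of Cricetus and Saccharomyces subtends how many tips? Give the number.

12

The MRCA of Cricetus and Saccharomyces is the node subtending (((Salmonella,Musca),(Meleagris,((Cricetus,Larix),Sinapis))),((((Anas,Pseudotsuga),Candida),(Homo,Mustela)),Saccharomyces)).
That clade contains 12 terminal taxa: Anas, Candida, Cricetus, Homo, Larix, Meleagris, Musca, Mustela, Pseudotsuga, Saccharomyces, Salmonella, Sinapis.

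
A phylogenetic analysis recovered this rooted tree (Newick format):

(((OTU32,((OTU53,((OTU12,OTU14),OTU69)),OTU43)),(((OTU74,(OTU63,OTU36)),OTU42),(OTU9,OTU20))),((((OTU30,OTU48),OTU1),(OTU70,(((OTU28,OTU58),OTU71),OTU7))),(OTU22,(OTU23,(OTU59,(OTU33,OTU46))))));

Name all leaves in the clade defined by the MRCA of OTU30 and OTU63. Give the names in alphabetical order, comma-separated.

Tracing OTU30: it sits inside (OTU30,OTU48).
Tracing OTU63: it sits inside (OTU63,OTU36).
The smallest clade enclosing both is the whole tree (their MRCA is the root), so the answer is all 25 tips in alphabetical order.

OTU1, OTU12, OTU14, OTU20, OTU22, OTU23, OTU28, OTU30, OTU32, OTU33, OTU36, OTU42, OTU43, OTU46, OTU48, OTU53, OTU58, OTU59, OTU63, OTU69, OTU7, OTU70, OTU71, OTU74, OTU9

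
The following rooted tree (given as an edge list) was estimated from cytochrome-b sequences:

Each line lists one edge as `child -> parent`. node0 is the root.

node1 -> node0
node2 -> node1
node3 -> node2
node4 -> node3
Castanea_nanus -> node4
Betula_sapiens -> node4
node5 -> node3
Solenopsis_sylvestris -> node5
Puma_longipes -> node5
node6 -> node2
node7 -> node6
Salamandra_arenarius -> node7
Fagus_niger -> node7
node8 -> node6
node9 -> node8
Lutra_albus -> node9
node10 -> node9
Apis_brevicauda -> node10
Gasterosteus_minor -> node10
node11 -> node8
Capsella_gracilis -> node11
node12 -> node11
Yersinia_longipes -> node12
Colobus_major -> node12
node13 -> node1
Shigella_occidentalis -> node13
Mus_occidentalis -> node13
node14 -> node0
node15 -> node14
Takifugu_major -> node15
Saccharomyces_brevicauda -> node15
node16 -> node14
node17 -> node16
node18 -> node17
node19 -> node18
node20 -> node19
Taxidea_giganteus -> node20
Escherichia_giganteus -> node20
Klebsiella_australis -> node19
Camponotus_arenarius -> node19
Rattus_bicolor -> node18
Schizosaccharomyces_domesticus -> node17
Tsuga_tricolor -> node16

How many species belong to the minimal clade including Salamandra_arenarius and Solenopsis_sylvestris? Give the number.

12

The MRCA of Salamandra_arenarius and Solenopsis_sylvestris is the node subtending (((Castanea_nanus,Betula_sapiens),(Solenopsis_sylvestris,Puma_longipes)),((Salamandra_arenarius,Fagus_niger),((Lutra_albus,(Apis_brevicauda,Gasterosteus_minor)),(Capsella_gracilis,(Yersinia_longipes,Colobus_major))))).
That clade contains 12 terminal taxa: Apis_brevicauda, Betula_sapiens, Capsella_gracilis, Castanea_nanus, Colobus_major, Fagus_niger, Gasterosteus_minor, Lutra_albus, Puma_longipes, Salamandra_arenarius, Solenopsis_sylvestris, Yersinia_longipes.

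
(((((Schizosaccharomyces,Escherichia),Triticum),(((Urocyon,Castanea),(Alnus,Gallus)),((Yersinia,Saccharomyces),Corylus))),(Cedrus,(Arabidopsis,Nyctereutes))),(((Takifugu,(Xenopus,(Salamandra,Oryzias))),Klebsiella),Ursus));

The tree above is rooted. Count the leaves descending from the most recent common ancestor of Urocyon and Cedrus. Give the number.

The MRCA of Urocyon and Cedrus is the node subtending ((((Schizosaccharomyces,Escherichia),Triticum),(((Urocyon,Castanea),(Alnus,Gallus)),((Yersinia,Saccharomyces),Corylus))),(Cedrus,(Arabidopsis,Nyctereutes))).
That clade contains 13 terminal taxa: Alnus, Arabidopsis, Castanea, Cedrus, Corylus, Escherichia, Gallus, Nyctereutes, Saccharomyces, Schizosaccharomyces, Triticum, Urocyon, Yersinia.

13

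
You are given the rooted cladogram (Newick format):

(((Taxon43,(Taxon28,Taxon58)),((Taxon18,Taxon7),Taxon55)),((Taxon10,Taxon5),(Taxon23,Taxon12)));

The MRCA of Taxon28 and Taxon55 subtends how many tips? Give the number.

6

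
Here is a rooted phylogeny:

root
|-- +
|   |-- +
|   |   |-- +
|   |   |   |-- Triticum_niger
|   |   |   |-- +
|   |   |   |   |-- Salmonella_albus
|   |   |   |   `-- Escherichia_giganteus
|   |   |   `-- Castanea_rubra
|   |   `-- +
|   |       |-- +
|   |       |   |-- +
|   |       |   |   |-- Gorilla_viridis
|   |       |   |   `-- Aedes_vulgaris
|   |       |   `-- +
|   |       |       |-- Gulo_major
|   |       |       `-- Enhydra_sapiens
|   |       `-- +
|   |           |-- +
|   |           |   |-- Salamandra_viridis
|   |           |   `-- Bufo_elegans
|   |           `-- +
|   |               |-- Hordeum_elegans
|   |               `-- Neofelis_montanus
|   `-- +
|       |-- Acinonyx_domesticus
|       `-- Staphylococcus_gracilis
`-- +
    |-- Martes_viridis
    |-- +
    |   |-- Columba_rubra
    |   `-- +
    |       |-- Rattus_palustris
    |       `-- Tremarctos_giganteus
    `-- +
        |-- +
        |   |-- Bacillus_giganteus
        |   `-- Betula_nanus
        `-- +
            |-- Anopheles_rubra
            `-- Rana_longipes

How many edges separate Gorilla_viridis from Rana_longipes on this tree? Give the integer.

The MRCA of Gorilla_viridis and Rana_longipes is the root of the tree.
From Gorilla_viridis up to that node: 6 branches. From Rana_longipes up to the same node: 4 branches. Total: 6 + 4 = 10.

10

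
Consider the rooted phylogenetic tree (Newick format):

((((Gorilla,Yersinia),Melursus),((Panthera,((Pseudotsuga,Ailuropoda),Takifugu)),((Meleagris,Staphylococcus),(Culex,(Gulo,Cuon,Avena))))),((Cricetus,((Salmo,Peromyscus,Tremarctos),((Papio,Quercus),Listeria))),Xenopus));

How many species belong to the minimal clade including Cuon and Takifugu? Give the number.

The MRCA of Cuon and Takifugu is the node subtending ((Panthera,((Pseudotsuga,Ailuropoda),Takifugu)),((Meleagris,Staphylococcus),(Culex,(Gulo,Cuon,Avena)))).
That clade contains 10 terminal taxa: Ailuropoda, Avena, Culex, Cuon, Gulo, Meleagris, Panthera, Pseudotsuga, Staphylococcus, Takifugu.

10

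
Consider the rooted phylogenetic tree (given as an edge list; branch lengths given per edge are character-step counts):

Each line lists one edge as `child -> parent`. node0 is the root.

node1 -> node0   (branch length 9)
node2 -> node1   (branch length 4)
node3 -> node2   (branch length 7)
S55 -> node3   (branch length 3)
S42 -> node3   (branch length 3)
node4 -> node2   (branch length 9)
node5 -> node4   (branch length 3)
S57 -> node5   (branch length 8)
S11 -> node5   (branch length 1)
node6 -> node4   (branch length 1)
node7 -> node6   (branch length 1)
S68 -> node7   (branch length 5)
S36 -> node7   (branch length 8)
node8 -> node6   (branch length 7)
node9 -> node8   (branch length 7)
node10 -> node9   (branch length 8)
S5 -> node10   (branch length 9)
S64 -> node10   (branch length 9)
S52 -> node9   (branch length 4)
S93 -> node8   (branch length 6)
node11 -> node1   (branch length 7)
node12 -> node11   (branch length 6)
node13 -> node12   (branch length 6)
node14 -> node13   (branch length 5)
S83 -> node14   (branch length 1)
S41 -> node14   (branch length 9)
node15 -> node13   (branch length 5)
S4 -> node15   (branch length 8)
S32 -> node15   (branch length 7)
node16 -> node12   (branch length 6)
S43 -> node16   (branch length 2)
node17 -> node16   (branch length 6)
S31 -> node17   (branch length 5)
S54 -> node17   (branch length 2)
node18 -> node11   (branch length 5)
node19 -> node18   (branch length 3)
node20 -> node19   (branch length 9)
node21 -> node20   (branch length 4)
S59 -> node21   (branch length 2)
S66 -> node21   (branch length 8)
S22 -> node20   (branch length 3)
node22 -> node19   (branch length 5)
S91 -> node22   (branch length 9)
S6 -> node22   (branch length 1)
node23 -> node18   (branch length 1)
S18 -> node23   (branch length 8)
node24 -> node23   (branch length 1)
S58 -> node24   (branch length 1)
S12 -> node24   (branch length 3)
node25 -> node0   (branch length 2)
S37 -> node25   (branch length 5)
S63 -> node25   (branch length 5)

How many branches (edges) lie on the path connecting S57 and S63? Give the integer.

7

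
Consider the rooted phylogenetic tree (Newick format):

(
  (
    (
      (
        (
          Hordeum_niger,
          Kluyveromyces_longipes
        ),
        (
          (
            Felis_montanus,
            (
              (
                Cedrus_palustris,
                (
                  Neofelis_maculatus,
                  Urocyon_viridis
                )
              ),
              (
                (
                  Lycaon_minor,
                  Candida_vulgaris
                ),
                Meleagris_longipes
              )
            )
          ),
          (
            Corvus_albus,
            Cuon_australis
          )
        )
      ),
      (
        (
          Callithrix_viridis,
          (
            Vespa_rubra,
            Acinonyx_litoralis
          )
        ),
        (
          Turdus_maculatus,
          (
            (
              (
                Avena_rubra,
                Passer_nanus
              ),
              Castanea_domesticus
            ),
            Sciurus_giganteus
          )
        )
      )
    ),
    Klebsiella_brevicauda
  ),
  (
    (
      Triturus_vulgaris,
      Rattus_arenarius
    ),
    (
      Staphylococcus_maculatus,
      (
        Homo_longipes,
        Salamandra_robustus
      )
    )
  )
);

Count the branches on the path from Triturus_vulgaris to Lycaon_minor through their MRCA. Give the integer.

12

The MRCA of Triturus_vulgaris and Lycaon_minor is the root of the tree.
From Triturus_vulgaris up to that node: 3 branches. From Lycaon_minor up to the same node: 9 branches. Total: 3 + 9 = 12.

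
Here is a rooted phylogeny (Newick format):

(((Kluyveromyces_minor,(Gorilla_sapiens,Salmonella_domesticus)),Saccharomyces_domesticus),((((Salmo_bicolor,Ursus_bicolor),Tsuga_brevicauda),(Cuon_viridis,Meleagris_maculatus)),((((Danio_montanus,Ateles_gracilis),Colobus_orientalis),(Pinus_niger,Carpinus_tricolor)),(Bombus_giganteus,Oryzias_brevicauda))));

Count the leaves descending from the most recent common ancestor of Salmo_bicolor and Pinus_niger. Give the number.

12

The MRCA of Salmo_bicolor and Pinus_niger is the node subtending ((((Salmo_bicolor,Ursus_bicolor),Tsuga_brevicauda),(Cuon_viridis,Meleagris_maculatus)),((((Danio_montanus,Ateles_gracilis),Colobus_orientalis),(Pinus_niger,Carpinus_tricolor)),(Bombus_giganteus,Oryzias_brevicauda))).
That clade contains 12 terminal taxa: Ateles_gracilis, Bombus_giganteus, Carpinus_tricolor, Colobus_orientalis, Cuon_viridis, Danio_montanus, Meleagris_maculatus, Oryzias_brevicauda, Pinus_niger, Salmo_bicolor, Tsuga_brevicauda, Ursus_bicolor.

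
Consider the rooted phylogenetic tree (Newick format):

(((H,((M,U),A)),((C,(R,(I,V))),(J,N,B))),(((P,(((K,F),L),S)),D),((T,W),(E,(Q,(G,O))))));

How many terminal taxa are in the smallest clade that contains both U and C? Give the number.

The MRCA of U and C is the node subtending ((H,((M,U),A)),((C,(R,(I,V))),(J,N,B))).
That clade contains 11 terminal taxa: A, B, C, H, I, J, M, N, R, U, V.

11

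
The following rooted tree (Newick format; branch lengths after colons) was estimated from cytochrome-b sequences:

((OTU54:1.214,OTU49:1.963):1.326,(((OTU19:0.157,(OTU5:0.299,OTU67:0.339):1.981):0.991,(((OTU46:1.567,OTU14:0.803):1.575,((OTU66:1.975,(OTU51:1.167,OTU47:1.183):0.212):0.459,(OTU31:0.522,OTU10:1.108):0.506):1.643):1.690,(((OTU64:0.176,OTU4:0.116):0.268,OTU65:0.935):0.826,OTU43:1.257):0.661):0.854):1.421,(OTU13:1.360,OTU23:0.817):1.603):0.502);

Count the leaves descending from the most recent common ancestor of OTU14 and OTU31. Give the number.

7

The MRCA of OTU14 and OTU31 is the node subtending ((OTU46,OTU14),((OTU66,(OTU51,OTU47)),(OTU31,OTU10))).
That clade contains 7 terminal taxa: OTU10, OTU14, OTU31, OTU46, OTU47, OTU51, OTU66.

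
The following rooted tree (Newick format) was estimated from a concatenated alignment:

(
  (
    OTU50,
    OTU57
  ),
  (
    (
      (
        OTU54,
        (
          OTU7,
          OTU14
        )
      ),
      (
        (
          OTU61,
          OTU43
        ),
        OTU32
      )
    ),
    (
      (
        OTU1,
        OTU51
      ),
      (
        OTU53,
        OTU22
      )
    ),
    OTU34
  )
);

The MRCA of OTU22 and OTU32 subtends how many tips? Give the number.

11

The MRCA of OTU22 and OTU32 is the node subtending (((OTU54,(OTU7,OTU14)),((OTU61,OTU43),OTU32)),((OTU1,OTU51),(OTU53,OTU22)),OTU34).
That clade contains 11 terminal taxa: OTU1, OTU14, OTU22, OTU32, OTU34, OTU43, OTU51, OTU53, OTU54, OTU61, OTU7.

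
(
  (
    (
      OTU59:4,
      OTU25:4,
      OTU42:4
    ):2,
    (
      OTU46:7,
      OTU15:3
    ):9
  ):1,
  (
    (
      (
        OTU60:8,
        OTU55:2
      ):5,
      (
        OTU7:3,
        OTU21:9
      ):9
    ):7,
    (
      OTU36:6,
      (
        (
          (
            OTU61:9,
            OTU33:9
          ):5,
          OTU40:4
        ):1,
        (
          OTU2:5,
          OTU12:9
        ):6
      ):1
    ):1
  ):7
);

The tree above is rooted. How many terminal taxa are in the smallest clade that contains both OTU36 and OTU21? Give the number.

The MRCA of OTU36 and OTU21 is the node subtending (((OTU60,OTU55),(OTU7,OTU21)),(OTU36,(((OTU61,OTU33),OTU40),(OTU2,OTU12)))).
That clade contains 10 terminal taxa: OTU12, OTU2, OTU21, OTU33, OTU36, OTU40, OTU55, OTU60, OTU61, OTU7.

10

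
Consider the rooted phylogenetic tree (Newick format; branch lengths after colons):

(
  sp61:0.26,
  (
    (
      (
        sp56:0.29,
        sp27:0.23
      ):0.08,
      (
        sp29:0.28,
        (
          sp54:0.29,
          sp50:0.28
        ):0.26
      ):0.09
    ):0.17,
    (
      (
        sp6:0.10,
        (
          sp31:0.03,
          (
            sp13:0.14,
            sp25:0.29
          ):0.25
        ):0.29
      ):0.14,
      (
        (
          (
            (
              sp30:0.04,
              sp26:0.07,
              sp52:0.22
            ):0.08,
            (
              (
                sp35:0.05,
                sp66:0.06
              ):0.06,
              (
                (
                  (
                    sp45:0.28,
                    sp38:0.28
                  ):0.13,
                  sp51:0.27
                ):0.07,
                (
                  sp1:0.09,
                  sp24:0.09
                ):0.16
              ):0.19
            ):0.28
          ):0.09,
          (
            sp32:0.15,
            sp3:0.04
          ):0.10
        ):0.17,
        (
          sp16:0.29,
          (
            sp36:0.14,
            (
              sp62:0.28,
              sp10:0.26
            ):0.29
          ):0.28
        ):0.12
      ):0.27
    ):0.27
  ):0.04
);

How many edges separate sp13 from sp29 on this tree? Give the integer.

The MRCA of sp13 and sp29 is the node subtending (((sp56,sp27),(sp29,(sp54,sp50))),((sp6,(sp31,(sp13,sp25))),((((sp30,sp26,sp52),((sp35,sp66),(((sp45,sp38),sp51),(sp1,sp24)))),(sp32,sp3)),(sp16,(sp36,(sp62,sp10)))))).
From sp13 up to that node: 5 branches. From sp29 up to the same node: 3 branches. Total: 5 + 3 = 8.

8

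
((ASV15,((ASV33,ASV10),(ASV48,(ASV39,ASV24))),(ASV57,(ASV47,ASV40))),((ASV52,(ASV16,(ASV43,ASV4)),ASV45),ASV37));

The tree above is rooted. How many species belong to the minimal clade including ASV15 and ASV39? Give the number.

The MRCA of ASV15 and ASV39 is the node subtending (ASV15,((ASV33,ASV10),(ASV48,(ASV39,ASV24))),(ASV57,(ASV47,ASV40))).
That clade contains 9 terminal taxa: ASV10, ASV15, ASV24, ASV33, ASV39, ASV40, ASV47, ASV48, ASV57.

9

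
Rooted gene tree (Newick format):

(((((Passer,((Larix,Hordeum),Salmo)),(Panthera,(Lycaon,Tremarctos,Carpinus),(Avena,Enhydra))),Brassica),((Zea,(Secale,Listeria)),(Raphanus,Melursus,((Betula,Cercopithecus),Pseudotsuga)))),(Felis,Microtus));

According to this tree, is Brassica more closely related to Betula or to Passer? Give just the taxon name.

The MRCA of Brassica and Passer subtends (((Passer,((Larix,Hordeum),Salmo)),(Panthera,(Lycaon,Tremarctos,Carpinus),(Avena,Enhydra))),Brassica) (11 taxa).
The MRCA of Brassica and Betula subtends ((((Passer,((Larix,Hordeum),Salmo)),(Panthera,(Lycaon,Tremarctos,Carpinus),(Avena,Enhydra))),Brassica),((Zea,(Secale,Listeria)),(Raphanus,Melursus,((Betula,Cercopithecus),Pseudotsuga)))) (19 taxa).
The first is nested inside the second, so Brassica shares a more recent common ancestor with Passer.

Passer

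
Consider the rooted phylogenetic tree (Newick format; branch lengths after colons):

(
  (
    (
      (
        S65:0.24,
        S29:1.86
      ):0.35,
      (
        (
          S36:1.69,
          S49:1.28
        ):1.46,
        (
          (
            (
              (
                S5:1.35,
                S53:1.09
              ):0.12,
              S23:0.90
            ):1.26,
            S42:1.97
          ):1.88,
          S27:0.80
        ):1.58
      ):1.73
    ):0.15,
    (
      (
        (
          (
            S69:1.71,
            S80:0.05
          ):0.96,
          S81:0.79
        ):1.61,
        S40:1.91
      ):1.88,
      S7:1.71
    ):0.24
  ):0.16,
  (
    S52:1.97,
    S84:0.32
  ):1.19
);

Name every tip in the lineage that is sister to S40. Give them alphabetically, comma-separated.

S40 attaches to the tree at the node subtending (((S69,S80),S81),S40).
The other lineage descending from that same node — the sister group — is ((S69,S80),S81); its 3 tips in alphabetical order are the answer.

S69, S80, S81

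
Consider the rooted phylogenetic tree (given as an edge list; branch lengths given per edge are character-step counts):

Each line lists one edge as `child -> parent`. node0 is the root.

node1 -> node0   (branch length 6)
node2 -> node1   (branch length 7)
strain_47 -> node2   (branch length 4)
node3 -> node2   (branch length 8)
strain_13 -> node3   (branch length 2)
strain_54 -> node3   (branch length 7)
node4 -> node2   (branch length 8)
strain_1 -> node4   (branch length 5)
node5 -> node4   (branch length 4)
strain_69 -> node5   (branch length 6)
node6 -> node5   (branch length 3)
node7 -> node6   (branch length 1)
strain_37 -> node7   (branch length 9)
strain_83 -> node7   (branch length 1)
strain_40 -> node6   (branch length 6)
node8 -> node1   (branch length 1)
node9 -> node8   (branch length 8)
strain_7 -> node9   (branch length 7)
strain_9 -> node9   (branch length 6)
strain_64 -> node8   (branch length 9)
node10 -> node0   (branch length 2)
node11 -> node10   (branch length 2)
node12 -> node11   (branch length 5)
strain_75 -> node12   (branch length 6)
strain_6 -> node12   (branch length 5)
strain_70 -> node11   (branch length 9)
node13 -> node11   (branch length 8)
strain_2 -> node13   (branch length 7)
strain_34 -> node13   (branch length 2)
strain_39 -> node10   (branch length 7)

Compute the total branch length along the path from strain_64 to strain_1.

The path runs strain_64 → … → MRCA → … → strain_1; the MRCA is the node subtending ((strain_47,(strain_13,strain_54),(strain_1,(strain_69,((strain_37,strain_83),strain_40)))),((strain_7,strain_9),strain_64)).
Branch lengths along that path: 9 + 1 + 7 + 8 + 5 = 30.

30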